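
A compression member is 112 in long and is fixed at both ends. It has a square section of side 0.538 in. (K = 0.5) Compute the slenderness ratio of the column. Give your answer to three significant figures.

λ ≈ 361

For a square r = a/√12 = 0.538/√12 = 0.1553 in
L_e = K·L = 0.5 × 112 = 56.00 in
λ = L_e / r_min = 56.000 / 0.1553 = 361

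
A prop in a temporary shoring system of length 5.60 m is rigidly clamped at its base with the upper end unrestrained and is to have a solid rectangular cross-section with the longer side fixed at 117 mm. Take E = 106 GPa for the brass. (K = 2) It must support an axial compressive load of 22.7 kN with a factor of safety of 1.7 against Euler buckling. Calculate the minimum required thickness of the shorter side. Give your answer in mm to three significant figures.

Required P_cr = n·P = 1.7 × 22.7 = 38.59 kN
L_e = K·L = 2 × 5.60 = 11.20 m
Required I = P_cr·L_e²/(π²E) = 3.859×10^4 × 11.20² / (π² × 1.06×10^11) = 4.627×10^-6 m⁴
I_req = 4.627×10^6 mm⁴
Rectangle, weak axis: I_min = h·b³/12 with h = 117 mm fixed  ⇒  b = (12I/h)^(1/3) = 78.0 mm

b ≈ 78.0 mm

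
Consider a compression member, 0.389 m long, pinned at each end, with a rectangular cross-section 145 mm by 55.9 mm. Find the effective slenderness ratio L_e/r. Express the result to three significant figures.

Buckling occurs about the weak axis: I_min = h·b³/12 with b = 55.9 mm (the shorter side).
I_min = 145×55.9³/12 = 2.111×10^6 mm⁴
A = 8.105×10^3 mm²;  r_min = √(I/A) = √(2.111×10^6/8.105×10^3) = 16.14 mm
L_e = K·L = 1 × 0.389 m = 0.3890 m = 389.00 mm
λ = L_e / r_min = 389.00 / 16.14 = 24.1

λ ≈ 24.1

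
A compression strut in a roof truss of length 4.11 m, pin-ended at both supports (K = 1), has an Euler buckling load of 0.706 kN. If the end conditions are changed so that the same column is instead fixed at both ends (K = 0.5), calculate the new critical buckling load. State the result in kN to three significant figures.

P_cr ≈ 2.82 kN

P_cr ∝ 1/K², so P_cr,new = P_cr,old × (K_old/K_new)² = 0.706 × (1/0.5)²
= 0.706 × 4.000 = 2.82 kN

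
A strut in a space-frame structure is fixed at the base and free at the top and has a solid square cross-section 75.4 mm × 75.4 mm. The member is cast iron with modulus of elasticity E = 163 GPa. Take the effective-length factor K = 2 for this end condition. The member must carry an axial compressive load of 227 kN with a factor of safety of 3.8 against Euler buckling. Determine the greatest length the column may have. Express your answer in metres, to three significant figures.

I = a⁴/12 = 75.4⁴/12 = 2.693×10^6 mm⁴
I = 2.693×10^-6 m⁴
Required critical load P_cr = n·P = 3.8 × 227 = 862.6 kN = 8.626×10^5 N
From P_cr = π²EI/(K·L)²:  L = (1/K)·√(π²EI/P_cr) = (1/2)·√(π²×1.63×10^11×2.693×10^-6/8.626×10^5)
L = 1.12 m

L_max ≈ 1.12 m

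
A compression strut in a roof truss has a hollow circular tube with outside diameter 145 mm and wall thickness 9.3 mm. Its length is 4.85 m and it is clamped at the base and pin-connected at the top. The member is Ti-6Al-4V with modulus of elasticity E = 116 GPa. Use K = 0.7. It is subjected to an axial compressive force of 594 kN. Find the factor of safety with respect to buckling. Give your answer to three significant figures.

n ≈ 1.53

Inner diameter d_i = 145 − 2×9.3 = 126.4 mm
I = π(d_o⁴ − d_i⁴)/64 = π(145⁴ − 126.4⁴)/64 = 9.169×10^6 mm⁴
I = 9.169×10^6 mm⁴ = 9.169×10^-6 m⁴
Effective length L_e = K·L = 0.7 × 4.85 = 3.395 m
P_cr = π²EI / L_e² = π² × 116×10⁹ × 9.169×10^-6 / 3.395² = 9.107×10^5 N
Factor of safety n = P_cr / P = 910.74 / 594 = 1.53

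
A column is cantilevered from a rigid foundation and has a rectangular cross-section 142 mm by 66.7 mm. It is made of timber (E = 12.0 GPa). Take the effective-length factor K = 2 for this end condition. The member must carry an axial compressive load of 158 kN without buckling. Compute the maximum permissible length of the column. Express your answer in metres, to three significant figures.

Buckling occurs about the weak axis: I_min = h·b³/12 with b = 66.7 mm (the shorter side).
I_min = 142×66.7³/12 = 3.511×10^6 mm⁴
I = 3.511×10^-6 m⁴
At the buckling limit P_cr = P = 1.580×10^5 N
From P_cr = π²EI/(K·L)²:  L = (1/K)·√(π²EI/P_cr) = (1/2)·√(π²×1.20×10^10×3.511×10^-6/1.580×10^5)
L = 0.811 m

L_max ≈ 0.811 m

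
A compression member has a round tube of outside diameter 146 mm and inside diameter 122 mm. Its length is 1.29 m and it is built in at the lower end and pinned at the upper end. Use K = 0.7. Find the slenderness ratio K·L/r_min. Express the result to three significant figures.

d_o = 146 mm, d_i = 122 mm
I = π(d_o⁴ − d_i⁴)/64 = π(146⁴ − 122.0⁴)/64 = 1.143×10^7 mm⁴
A = 5.052×10^3 mm²;  r_min = √(I/A) = √(1.143×10^7/5.052×10^3) = 47.57 mm
L_e = K·L = 0.7 × 1.29 m = 0.9030 m = 903.00 mm
λ = L_e / r_min = 903.00 / 47.57 = 19.0

λ ≈ 19.0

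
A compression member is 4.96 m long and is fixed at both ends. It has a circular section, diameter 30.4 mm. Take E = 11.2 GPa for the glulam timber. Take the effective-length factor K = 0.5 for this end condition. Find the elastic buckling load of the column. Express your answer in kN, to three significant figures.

P_cr ≈ 0.753 kN

I = πd⁴/64 = π×30.4⁴/64 = 4.192×10^4 mm⁴
I = 4.192×10^4 mm⁴ = 4.192×10^-8 m⁴
Effective length L_e = K·L = 0.5 × 4.96 = 2.480 m
P_cr = π²EI / L_e² = π² × 11.2×10⁹ × 4.192×10^-8 / 2.480² = 753.5 N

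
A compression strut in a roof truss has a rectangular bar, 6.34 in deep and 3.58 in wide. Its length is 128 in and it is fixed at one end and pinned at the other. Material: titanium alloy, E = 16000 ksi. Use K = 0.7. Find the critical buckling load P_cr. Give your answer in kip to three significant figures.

Buckling occurs about the weak axis: I_min = h·b³/12 with b = 3.58 in (the shorter side).
I_min = 6.34×3.58³/12 = 24.24 in⁴
Effective length L_e = K·L = 0.7 × 128 = 89.60 in
P_cr = π²EI / L_e² = π² × 16000×10³ × 24.24 / 89.60² = 4.768×10^5 lb

P_cr ≈ 477 kip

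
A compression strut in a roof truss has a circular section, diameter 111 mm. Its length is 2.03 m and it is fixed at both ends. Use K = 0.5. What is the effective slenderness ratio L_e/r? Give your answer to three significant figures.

λ ≈ 36.6

I = πd⁴/64 = π×111⁴/64 = 7.452×10^6 mm⁴
A = 9.677×10^3 mm²;  r_min = √(I/A) = √(7.452×10^6/9.677×10^3) = 27.75 mm
L_e = K·L = 0.5 × 2.03 m = 1.015 m = 1015.0 mm
λ = L_e / r_min = 1015.0 / 27.75 = 36.6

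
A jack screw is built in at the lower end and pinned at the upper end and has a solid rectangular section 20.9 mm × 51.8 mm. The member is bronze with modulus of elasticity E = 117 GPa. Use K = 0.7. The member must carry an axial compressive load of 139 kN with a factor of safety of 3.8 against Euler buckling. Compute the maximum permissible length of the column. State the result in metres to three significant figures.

Buckling occurs about the weak axis: I_min = h·b³/12 with b = 20.9 mm (the shorter side).
I_min = 51.8×20.9³/12 = 3.941×10^4 mm⁴
I = 3.941×10^-8 m⁴
Required critical load P_cr = n·P = 3.8 × 139 = 528.2 kN = 5.282×10^5 N
From P_cr = π²EI/(K·L)²:  L = (1/K)·√(π²EI/P_cr) = (1/0.7)·√(π²×1.17×10^11×3.941×10^-8/5.282×10^5)
L = 0.419 m

L_max ≈ 0.419 m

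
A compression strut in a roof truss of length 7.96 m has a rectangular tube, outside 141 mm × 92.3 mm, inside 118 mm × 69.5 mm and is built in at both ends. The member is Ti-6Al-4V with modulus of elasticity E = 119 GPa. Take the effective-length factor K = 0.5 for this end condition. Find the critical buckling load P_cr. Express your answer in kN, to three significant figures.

P_cr ≈ 440 kN

Weak-axis I_min = (h_o·b_o³ − h_i·b_i³)/12 with b_o = 92.3, b_i = 69.50 mm (shorter outer/inner sides).
I_min = (141×92.3³ − 118.0×69.50³)/12 = 5.938×10^6 mm⁴
I = 5.938×10^6 mm⁴ = 5.938×10^-6 m⁴
Effective length L_e = K·L = 0.5 × 7.96 = 3.980 m
P_cr = π²EI / L_e² = π² × 119×10⁹ × 5.938×10^-6 / 3.980² = 4.403×10^5 N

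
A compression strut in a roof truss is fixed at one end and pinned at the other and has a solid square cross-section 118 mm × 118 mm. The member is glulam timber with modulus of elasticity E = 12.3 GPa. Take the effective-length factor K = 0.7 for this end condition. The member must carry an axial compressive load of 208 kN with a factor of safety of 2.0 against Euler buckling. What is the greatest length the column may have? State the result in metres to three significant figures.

L_max ≈ 3.10 m

I = a⁴/12 = 118⁴/12 = 1.616×10^7 mm⁴
I = 1.616×10^-5 m⁴
Required critical load P_cr = n·P = 2.0 × 208 = 416.0 kN = 4.160×10^5 N
From P_cr = π²EI/(K·L)²:  L = (1/K)·√(π²EI/P_cr) = (1/0.7)·√(π²×1.23×10^10×1.616×10^-5/4.160×10^5)
L = 3.10 m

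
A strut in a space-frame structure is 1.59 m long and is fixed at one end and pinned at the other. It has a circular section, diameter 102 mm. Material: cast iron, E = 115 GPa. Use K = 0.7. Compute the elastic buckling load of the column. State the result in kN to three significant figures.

I = πd⁴/64 = π×102⁴/64 = 5.313×10^6 mm⁴
I = 5.313×10^6 mm⁴ = 5.313×10^-6 m⁴
Effective length L_e = K·L = 0.7 × 1.59 = 1.113 m
P_cr = π²EI / L_e² = π² × 115×10⁹ × 5.313×10^-6 / 1.113² = 4.868×10^6 N

P_cr ≈ 4870 kN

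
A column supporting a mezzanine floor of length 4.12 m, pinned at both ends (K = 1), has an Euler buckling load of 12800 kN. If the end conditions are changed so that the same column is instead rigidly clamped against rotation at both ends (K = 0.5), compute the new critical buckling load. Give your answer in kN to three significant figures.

P_cr ∝ 1/K², so P_cr,new = P_cr,old × (K_old/K_new)² = 12800 × (1/0.5)²
= 12800 × 4.000 = 51200 kN

P_cr ≈ 51200 kN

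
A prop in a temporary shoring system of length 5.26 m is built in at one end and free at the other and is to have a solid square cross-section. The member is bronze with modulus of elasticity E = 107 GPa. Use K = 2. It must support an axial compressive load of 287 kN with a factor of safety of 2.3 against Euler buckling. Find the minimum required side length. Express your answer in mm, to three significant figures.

a ≈ 170 mm

Required P_cr = n·P = 2.3 × 287 = 660.1 kN
L_e = K·L = 2 × 5.26 = 10.52 m
Required I = P_cr·L_e²/(π²E) = 6.601×10^5 × 10.52² / (π² × 1.07×10^11) = 6.918×10^-5 m⁴
I_req = 6.918×10^7 mm⁴
Solid square: I = a⁴/12  ⇒  a = (12I)^(1/4) = (12×6.918×10^7)^(1/4) = 170 mm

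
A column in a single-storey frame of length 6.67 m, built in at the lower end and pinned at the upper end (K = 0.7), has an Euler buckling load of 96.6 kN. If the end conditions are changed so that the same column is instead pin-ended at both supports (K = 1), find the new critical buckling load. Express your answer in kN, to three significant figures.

P_cr ∝ 1/K², so P_cr,new = P_cr,old × (K_old/K_new)² = 96.6 × (0.7/1)²
= 96.6 × 0.4900 = 47.3 kN

P_cr ≈ 47.3 kN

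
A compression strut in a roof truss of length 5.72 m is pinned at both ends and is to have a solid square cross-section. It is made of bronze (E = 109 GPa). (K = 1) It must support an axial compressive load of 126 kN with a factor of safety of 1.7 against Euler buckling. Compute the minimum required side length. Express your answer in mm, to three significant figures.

a ≈ 94.0 mm

Required P_cr = n·P = 1.7 × 126 = 214.2 kN
L_e = K·L = 1 × 5.72 = 5.720 m
Required I = P_cr·L_e²/(π²E) = 2.142×10^5 × 5.720² / (π² × 1.09×10^11) = 6.515×10^-6 m⁴
I_req = 6.515×10^6 mm⁴
Solid square: I = a⁴/12  ⇒  a = (12I)^(1/4) = (12×6.515×10^6)^(1/4) = 94.0 mm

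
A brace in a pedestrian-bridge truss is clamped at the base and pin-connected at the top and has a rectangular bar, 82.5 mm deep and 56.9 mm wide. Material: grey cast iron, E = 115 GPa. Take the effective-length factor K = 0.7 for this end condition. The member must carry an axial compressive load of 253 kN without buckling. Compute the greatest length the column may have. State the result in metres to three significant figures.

Buckling occurs about the weak axis: I_min = h·b³/12 with b = 56.9 mm (the shorter side).
I_min = 82.5×56.9³/12 = 1.267×10^6 mm⁴
I = 1.267×10^-6 m⁴
At the buckling limit P_cr = P = 2.530×10^5 N
From P_cr = π²EI/(K·L)²:  L = (1/K)·√(π²EI/P_cr) = (1/0.7)·√(π²×1.15×10^11×1.267×10^-6/2.530×10^5)
L = 3.41 m

L_max ≈ 3.41 m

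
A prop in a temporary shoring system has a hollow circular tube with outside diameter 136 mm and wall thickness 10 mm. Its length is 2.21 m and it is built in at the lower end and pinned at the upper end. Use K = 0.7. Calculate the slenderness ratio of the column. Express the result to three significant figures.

λ ≈ 34.6

Inner diameter d_i = 136 − 2×10 = 116.0 mm
I = π(d_o⁴ − d_i⁴)/64 = π(136⁴ − 116.0⁴)/64 = 7.905×10^6 mm⁴
A = 3.958×10^3 mm²;  r_min = √(I/A) = √(7.905×10^6/3.958×10^3) = 44.69 mm
L_e = K·L = 0.7 × 2.21 m = 1.547 m = 1547.0 mm
λ = L_e / r_min = 1547.0 / 44.69 = 34.6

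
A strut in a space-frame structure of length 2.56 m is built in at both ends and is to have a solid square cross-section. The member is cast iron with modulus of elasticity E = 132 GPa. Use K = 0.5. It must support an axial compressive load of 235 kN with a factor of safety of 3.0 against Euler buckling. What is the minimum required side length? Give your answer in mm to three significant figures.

Required P_cr = n·P = 3.0 × 235 = 705.0 kN
L_e = K·L = 0.5 × 2.56 = 1.280 m
Required I = P_cr·L_e²/(π²E) = 7.050×10^5 × 1.280² / (π² × 1.32×10^11) = 8.866×10^-7 m⁴
I_req = 8.866×10^5 mm⁴
Solid square: I = a⁴/12  ⇒  a = (12I)^(1/4) = (12×8.866×10^5)^(1/4) = 57.1 mm

a ≈ 57.1 mm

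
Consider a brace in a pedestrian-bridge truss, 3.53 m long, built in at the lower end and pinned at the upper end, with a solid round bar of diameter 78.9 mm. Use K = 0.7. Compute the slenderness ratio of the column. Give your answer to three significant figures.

λ ≈ 125

I = πd⁴/64 = π×78.9⁴/64 = 1.902×10^6 mm⁴
A = 4.889×10^3 mm²;  r_min = √(I/A) = √(1.902×10^6/4.889×10^3) = 19.73 mm
L_e = K·L = 0.7 × 3.53 m = 2.471 m = 2471.0 mm
λ = L_e / r_min = 2471.0 / 19.73 = 125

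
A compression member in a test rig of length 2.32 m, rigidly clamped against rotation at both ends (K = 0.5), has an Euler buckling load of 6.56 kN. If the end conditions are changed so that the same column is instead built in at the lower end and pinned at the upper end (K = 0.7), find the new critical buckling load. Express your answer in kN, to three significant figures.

P_cr ≈ 3.35 kN

P_cr ∝ 1/K², so P_cr,new = P_cr,old × (K_old/K_new)² = 6.56 × (0.5/0.7)²
= 6.56 × 0.5102 = 3.35 kN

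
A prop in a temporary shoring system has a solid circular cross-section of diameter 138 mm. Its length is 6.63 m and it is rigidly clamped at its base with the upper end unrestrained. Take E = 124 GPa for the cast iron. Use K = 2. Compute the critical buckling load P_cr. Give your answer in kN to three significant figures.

I = πd⁴/64 = π×138⁴/64 = 1.780×10^7 mm⁴
I = 1.780×10^7 mm⁴ = 1.780×10^-5 m⁴
Effective length L_e = K·L = 2 × 6.63 = 13.26 m
P_cr = π²EI / L_e² = π² × 124×10⁹ × 1.780×10^-5 / 13.26² = 1.239×10^5 N

P_cr ≈ 124 kN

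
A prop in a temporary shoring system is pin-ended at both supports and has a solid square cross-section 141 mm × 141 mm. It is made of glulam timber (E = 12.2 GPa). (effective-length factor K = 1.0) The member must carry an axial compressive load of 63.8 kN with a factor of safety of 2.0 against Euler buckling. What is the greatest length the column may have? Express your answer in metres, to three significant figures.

L_max ≈ 5.58 m

I = a⁴/12 = 141⁴/12 = 3.294×10^7 mm⁴
I = 3.294×10^-5 m⁴
Required critical load P_cr = n·P = 2.0 × 63.8 = 127.6 kN = 1.276×10^5 N
From P_cr = π²EI/(K·L)²:  L = (1/K)·√(π²EI/P_cr) = (1/1)·√(π²×1.22×10^10×3.294×10^-5/1.276×10^5)
L = 5.58 m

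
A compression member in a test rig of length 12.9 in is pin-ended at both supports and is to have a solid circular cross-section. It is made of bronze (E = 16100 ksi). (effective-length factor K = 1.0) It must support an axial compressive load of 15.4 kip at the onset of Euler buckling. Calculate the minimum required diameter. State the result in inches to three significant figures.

d ≈ 0.757 in

L_e = K·L = 1 × 12.9 = 12.90 in
Required I = P_cr·L_e²/(π²E) = 1.540×10^4 × 12.90² / (π² × 1.61×10^7) = 1.613×10^-2 in⁴
Solid circle: I = πd⁴/64  ⇒  d = (64I/π)^(1/4) = (64×1.613×10^-2/π)^(1/4) = 0.757 in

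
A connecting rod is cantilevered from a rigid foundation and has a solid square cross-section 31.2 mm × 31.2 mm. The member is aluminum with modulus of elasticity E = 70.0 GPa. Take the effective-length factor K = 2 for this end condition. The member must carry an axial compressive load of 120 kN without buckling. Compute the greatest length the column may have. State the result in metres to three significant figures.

I = a⁴/12 = 31.2⁴/12 = 7.897×10^4 mm⁴
I = 7.897×10^-8 m⁴
At the buckling limit P_cr = P = 1.200×10^5 N
From P_cr = π²EI/(K·L)²:  L = (1/K)·√(π²EI/P_cr) = (1/2)·√(π²×7.00×10^10×7.897×10^-8/1.200×10^5)
L = 0.337 m

L_max ≈ 0.337 m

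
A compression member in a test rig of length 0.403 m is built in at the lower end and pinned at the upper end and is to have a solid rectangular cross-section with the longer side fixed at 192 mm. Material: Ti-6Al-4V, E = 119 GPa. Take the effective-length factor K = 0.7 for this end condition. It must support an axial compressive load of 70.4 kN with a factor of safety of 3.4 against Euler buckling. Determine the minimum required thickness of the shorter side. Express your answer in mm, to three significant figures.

b ≈ 10.0 mm

Required P_cr = n·P = 3.4 × 70.4 = 239.4 kN
L_e = K·L = 0.7 × 0.403 = 0.2821 m
Required I = P_cr·L_e²/(π²E) = 2.394×10^5 × 0.2821² / (π² × 1.19×10^11) = 1.622×10^-8 m⁴
I_req = 1.622×10^4 mm⁴
Rectangle, weak axis: I_min = h·b³/12 with h = 192 mm fixed  ⇒  b = (12I/h)^(1/3) = 10.0 mm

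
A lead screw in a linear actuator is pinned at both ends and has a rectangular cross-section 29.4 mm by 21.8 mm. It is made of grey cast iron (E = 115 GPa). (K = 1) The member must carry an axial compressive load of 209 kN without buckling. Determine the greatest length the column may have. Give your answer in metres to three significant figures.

L_max ≈ 0.371 m

Buckling occurs about the weak axis: I_min = h·b³/12 with b = 21.8 mm (the shorter side).
I_min = 29.4×21.8³/12 = 2.538×10^4 mm⁴
I = 2.538×10^-8 m⁴
At the buckling limit P_cr = P = 2.090×10^5 N
From P_cr = π²EI/(K·L)²:  L = (1/K)·√(π²EI/P_cr) = (1/1)·√(π²×1.15×10^11×2.538×10^-8/2.090×10^5)
L = 0.371 m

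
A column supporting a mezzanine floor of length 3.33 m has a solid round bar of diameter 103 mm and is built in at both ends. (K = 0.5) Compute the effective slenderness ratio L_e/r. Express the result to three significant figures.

I = πd⁴/64 = π×103⁴/64 = 5.525×10^6 mm⁴
A = 8.332×10^3 mm²;  r_min = √(I/A) = √(5.525×10^6/8.332×10^3) = 25.75 mm
L_e = K·L = 0.5 × 3.33 m = 1.665 m = 1665.0 mm
λ = L_e / r_min = 1665.0 / 25.75 = 64.7

λ ≈ 64.7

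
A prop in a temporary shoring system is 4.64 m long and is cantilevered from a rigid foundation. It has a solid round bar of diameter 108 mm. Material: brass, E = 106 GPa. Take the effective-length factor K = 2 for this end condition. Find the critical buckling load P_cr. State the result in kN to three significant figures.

I = πd⁴/64 = π×108⁴/64 = 6.678×10^6 mm⁴
I = 6.678×10^6 mm⁴ = 6.678×10^-6 m⁴
Effective length L_e = K·L = 2 × 4.64 = 9.280 m
P_cr = π²EI / L_e² = π² × 106×10⁹ × 6.678×10^-6 / 9.280² = 8.113×10^4 N

P_cr ≈ 81.1 kN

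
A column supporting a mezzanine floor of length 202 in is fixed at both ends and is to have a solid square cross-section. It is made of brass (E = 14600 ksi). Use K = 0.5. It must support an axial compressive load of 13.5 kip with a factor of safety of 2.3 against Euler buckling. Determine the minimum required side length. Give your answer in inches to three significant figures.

Required P_cr = n·P = 2.3 × 13.5 = 31.05 kip
L_e = K·L = 0.5 × 202 = 101.0 in
Required I = P_cr·L_e²/(π²E) = 3.105×10^4 × 101.0² / (π² × 1.46×10^7) = 2.198 in⁴
Solid square: I = a⁴/12  ⇒  a = (12I)^(1/4) = (12×2.198)^(1/4) = 2.27 in

a ≈ 2.27 in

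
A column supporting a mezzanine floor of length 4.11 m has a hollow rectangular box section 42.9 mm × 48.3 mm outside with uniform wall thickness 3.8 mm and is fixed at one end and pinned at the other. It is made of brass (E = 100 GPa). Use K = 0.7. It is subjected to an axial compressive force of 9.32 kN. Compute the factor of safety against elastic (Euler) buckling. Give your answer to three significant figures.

Inner dimensions: h_i = 48.3 − 2×3.8 = 40.70 mm, b_i = 42.9 − 2×3.8 = 35.30 mm
Weak-axis I_min = (h_o·b_o³ − h_i·b_i³)/12 with b_o = 42.9, b_i = 35.30 mm (shorter outer/inner sides).
I_min = (48.3×42.9³ − 40.70×35.30³)/12 = 1.686×10^5 mm⁴
I = 1.686×10^5 mm⁴ = 1.686×10^-7 m⁴
Effective length L_e = K·L = 0.7 × 4.11 = 2.877 m
P_cr = π²EI / L_e² = π² × 100×10⁹ × 1.686×10^-7 / 2.877² = 2.010×10^4 N
Factor of safety n = P_cr / P = 20.104 / 9.32 = 2.16

n ≈ 2.16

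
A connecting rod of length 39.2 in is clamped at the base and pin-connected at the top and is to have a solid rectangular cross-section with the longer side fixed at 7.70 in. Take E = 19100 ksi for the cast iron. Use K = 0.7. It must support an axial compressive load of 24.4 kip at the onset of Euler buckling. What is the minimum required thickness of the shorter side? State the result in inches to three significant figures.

b ≈ 0.534 in

L_e = K·L = 0.7 × 39.2 = 27.44 in
Required I = P_cr·L_e²/(π²E) = 2.440×10^4 × 27.44² / (π² × 1.91×10^7) = 9.746×10^-2 in⁴
Rectangle, weak axis: I_min = h·b³/12 with h = 7.70 in fixed  ⇒  b = (12I/h)^(1/3) = 0.534 in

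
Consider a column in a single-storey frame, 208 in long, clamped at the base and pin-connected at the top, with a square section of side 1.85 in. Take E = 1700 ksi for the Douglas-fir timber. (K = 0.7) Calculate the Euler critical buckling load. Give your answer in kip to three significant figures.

I = a⁴/12 = 1.85⁴/12 = 0.9761 in⁴
Effective length L_e = K·L = 0.7 × 208 = 145.6 in
P_cr = π²EI / L_e² = π² × 1700×10³ × 0.9761 / 145.6² = 772.6 lb

P_cr ≈ 0.773 kip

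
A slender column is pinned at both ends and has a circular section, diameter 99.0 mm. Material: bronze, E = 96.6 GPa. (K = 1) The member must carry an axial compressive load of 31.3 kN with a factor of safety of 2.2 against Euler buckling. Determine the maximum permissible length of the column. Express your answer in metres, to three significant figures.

L_max ≈ 8.08 m

I = πd⁴/64 = π×99.0⁴/64 = 4.715×10^6 mm⁴
I = 4.715×10^-6 m⁴
Required critical load P_cr = n·P = 2.2 × 31.3 = 68.86 kN = 6.886×10^4 N
From P_cr = π²EI/(K·L)²:  L = (1/K)·√(π²EI/P_cr) = (1/1)·√(π²×9.66×10^10×4.715×10^-6/6.886×10^4)
L = 8.08 m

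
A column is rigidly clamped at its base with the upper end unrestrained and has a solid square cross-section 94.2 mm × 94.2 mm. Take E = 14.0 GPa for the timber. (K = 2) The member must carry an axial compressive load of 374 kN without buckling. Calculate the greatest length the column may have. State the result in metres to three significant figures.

L_max ≈ 0.779 m

I = a⁴/12 = 94.2⁴/12 = 6.562×10^6 mm⁴
I = 6.562×10^-6 m⁴
At the buckling limit P_cr = P = 3.740×10^5 N
From P_cr = π²EI/(K·L)²:  L = (1/K)·√(π²EI/P_cr) = (1/2)·√(π²×1.40×10^10×6.562×10^-6/3.740×10^5)
L = 0.779 m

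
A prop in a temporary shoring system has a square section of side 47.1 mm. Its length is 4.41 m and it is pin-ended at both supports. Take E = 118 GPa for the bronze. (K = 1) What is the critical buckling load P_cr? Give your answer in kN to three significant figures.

P_cr ≈ 24.6 kN

I = a⁴/12 = 47.1⁴/12 = 4.101×10^5 mm⁴
I = 4.101×10^5 mm⁴ = 4.101×10^-7 m⁴
Effective length L_e = K·L = 1 × 4.41 = 4.410 m
P_cr = π²EI / L_e² = π² × 118×10⁹ × 4.101×10^-7 / 4.410² = 2.456×10^4 N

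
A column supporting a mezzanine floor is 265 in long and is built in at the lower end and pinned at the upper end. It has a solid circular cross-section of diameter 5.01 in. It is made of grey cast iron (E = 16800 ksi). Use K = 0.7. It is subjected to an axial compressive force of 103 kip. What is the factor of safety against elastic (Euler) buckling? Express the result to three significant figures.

I = πd⁴/64 = π×5.01⁴/64 = 30.93 in⁴
Effective length L_e = K·L = 0.7 × 265 = 185.5 in
P_cr = π²EI / L_e² = π² × 16800×10³ × 30.93 / 185.5² = 1.490×10^5 lb
Factor of safety n = P_cr / P = 149.02 / 103 = 1.45

n ≈ 1.45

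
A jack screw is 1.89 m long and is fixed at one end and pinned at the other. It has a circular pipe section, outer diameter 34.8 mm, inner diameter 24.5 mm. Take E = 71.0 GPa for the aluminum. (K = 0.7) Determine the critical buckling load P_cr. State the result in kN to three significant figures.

P_cr ≈ 21.7 kN

d_o = 34.8 mm, d_i = 24.5 mm
I = π(d_o⁴ − d_i⁴)/64 = π(34.8⁴ − 24.50⁴)/64 = 5.431×10^4 mm⁴
I = 5.431×10^4 mm⁴ = 5.431×10^-8 m⁴
Effective length L_e = K·L = 0.7 × 1.89 = 1.323 m
P_cr = π²EI / L_e² = π² × 71.0×10⁹ × 5.431×10^-8 / 1.323² = 2.174×10^4 N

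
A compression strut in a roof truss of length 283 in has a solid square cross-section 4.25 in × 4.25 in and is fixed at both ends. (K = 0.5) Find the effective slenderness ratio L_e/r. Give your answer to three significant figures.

For a square r = a/√12 = 4.25/√12 = 1.227 in
L_e = K·L = 0.5 × 283 = 141.5 in
λ = L_e / r_min = 141.50 / 1.227 = 115

λ ≈ 115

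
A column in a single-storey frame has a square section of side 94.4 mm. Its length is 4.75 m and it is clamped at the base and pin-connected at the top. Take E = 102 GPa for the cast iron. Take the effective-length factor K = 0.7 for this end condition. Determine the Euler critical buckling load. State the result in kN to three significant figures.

I = a⁴/12 = 94.4⁴/12 = 6.618×10^6 mm⁴
I = 6.618×10^6 mm⁴ = 6.618×10^-6 m⁴
Effective length L_e = K·L = 0.7 × 4.75 = 3.325 m
P_cr = π²EI / L_e² = π² × 102×10⁹ × 6.618×10^-6 / 3.325² = 6.026×10^5 N

P_cr ≈ 603 kN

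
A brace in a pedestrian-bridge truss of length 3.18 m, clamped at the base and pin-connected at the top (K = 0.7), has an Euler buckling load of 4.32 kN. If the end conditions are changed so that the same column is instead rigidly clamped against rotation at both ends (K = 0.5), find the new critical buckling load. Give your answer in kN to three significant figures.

P_cr ∝ 1/K², so P_cr,new = P_cr,old × (K_old/K_new)² = 4.32 × (0.7/0.5)²
= 4.32 × 1.960 = 8.47 kN

P_cr ≈ 8.47 kN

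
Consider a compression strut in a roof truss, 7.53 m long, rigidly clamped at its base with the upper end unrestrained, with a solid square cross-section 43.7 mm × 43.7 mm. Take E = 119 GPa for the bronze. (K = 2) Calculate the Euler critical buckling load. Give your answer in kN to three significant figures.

P_cr ≈ 1.57 kN

I = a⁴/12 = 43.7⁴/12 = 3.039×10^5 mm⁴
I = 3.039×10^5 mm⁴ = 3.039×10^-7 m⁴
Effective length L_e = K·L = 2 × 7.53 = 15.06 m
P_cr = π²EI / L_e² = π² × 119×10⁹ × 3.039×10^-7 / 15.06² = 1.574×10^3 N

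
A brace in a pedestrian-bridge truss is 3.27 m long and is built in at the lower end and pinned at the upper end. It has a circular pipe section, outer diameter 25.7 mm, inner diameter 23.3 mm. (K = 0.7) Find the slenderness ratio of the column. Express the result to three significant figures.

d_o = 25.7 mm, d_i = 23.3 mm
I = π(d_o⁴ − d_i⁴)/64 = π(25.7⁴ − 23.30⁴)/64 = 6.947×10^3 mm⁴
A = 92.36 mm²;  r_min = √(I/A) = √(6.947×10^3/92.36) = 8.672 mm
L_e = K·L = 0.7 × 3.27 m = 2.289 m = 2289.0 mm
λ = L_e / r_min = 2289.0 / 8.672 = 264

λ ≈ 264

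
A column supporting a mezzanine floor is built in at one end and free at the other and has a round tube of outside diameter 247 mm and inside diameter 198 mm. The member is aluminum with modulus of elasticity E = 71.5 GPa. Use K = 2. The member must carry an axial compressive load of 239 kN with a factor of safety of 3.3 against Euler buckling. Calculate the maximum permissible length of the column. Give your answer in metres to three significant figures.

d_o = 247 mm, d_i = 198 mm
I = π(d_o⁴ − d_i⁴)/64 = π(247⁴ − 198.0⁴)/64 = 1.073×10^8 mm⁴
I = 1.073×10^-4 m⁴
Required critical load P_cr = n·P = 3.3 × 239 = 788.7 kN = 7.887×10^5 N
From P_cr = π²EI/(K·L)²:  L = (1/K)·√(π²EI/P_cr) = (1/2)·√(π²×7.15×10^10×1.073×10^-4/7.887×10^5)
L = 4.90 m

L_max ≈ 4.90 m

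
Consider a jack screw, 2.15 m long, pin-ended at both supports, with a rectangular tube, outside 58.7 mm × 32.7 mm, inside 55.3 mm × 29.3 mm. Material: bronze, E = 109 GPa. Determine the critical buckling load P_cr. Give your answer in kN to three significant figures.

Weak-axis I_min = (h_o·b_o³ − h_i·b_i³)/12 with b_o = 32.7, b_i = 29.30 mm (shorter outer/inner sides).
I_min = (58.7×32.7³ − 55.30×29.30³)/12 = 5.512×10^4 mm⁴
I = 5.512×10^4 mm⁴ = 5.512×10^-8 m⁴
Effective length L_e = K·L = 1 × 2.15 = 2.150 m
P_cr = π²EI / L_e² = π² × 109×10⁹ × 5.512×10^-8 / 2.150² = 1.283×10^4 N

P_cr ≈ 12.8 kN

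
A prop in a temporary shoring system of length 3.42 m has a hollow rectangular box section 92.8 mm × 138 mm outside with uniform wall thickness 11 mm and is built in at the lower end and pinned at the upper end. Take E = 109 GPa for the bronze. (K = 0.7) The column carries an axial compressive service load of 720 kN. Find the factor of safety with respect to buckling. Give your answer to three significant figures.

Inner dimensions: h_i = 138 − 2×11 = 116.0 mm, b_i = 92.8 − 2×11 = 70.80 mm
Weak-axis I_min = (h_o·b_o³ − h_i·b_i³)/12 with b_o = 92.8, b_i = 70.80 mm (shorter outer/inner sides).
I_min = (138×92.8³ − 116.0×70.80³)/12 = 5.760×10^6 mm⁴
I = 5.760×10^6 mm⁴ = 5.760×10^-6 m⁴
Effective length L_e = K·L = 0.7 × 3.42 = 2.394 m
P_cr = π²EI / L_e² = π² × 109×10⁹ × 5.760×10^-6 / 2.394² = 1.081×10^6 N
Factor of safety n = P_cr / P = 1081.2 / 720 = 1.50

n ≈ 1.50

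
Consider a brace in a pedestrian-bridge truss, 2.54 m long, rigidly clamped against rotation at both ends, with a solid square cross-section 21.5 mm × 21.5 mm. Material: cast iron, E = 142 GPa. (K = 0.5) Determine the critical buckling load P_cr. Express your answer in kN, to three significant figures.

P_cr ≈ 15.5 kN

I = a⁴/12 = 21.5⁴/12 = 1.781×10^4 mm⁴
I = 1.781×10^4 mm⁴ = 1.781×10^-8 m⁴
Effective length L_e = K·L = 0.5 × 2.54 = 1.270 m
P_cr = π²EI / L_e² = π² × 142×10⁹ × 1.781×10^-8 / 1.270² = 1.547×10^4 N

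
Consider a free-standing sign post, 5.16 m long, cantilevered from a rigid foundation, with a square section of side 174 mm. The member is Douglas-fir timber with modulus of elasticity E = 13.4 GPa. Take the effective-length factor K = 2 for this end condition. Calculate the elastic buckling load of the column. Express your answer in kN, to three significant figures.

I = a⁴/12 = 174⁴/12 = 7.639×10^7 mm⁴
I = 7.639×10^7 mm⁴ = 7.639×10^-5 m⁴
Effective length L_e = K·L = 2 × 5.16 = 10.32 m
P_cr = π²EI / L_e² = π² × 13.4×10⁹ × 7.639×10^-5 / 10.32² = 9.486×10^4 N

P_cr ≈ 94.9 kN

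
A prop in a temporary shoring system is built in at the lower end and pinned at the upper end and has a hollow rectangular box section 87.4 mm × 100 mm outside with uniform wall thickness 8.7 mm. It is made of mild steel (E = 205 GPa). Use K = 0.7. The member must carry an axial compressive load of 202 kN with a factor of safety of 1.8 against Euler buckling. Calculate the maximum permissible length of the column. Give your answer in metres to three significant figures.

L_max ≈ 6.03 m

Inner dimensions: h_i = 100 − 2×8.7 = 82.60 mm, b_i = 87.4 − 2×8.7 = 70.00 mm
Weak-axis I_min = (h_o·b_o³ − h_i·b_i³)/12 with b_o = 87.4, b_i = 70.00 mm (shorter outer/inner sides).
I_min = (100×87.4³ − 82.60×70.00³)/12 = 3.203×10^6 mm⁴
I = 3.203×10^-6 m⁴
Required critical load P_cr = n·P = 1.8 × 202 = 363.6 kN = 3.636×10^5 N
From P_cr = π²EI/(K·L)²:  L = (1/K)·√(π²EI/P_cr) = (1/0.7)·√(π²×2.05×10^11×3.203×10^-6/3.636×10^5)
L = 6.03 m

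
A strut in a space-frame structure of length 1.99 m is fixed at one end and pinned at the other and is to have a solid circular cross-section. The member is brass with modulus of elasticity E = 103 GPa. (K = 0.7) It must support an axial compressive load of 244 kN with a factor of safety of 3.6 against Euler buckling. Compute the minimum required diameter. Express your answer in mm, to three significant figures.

Required P_cr = n·P = 3.6 × 244 = 878.4 kN
L_e = K·L = 0.7 × 1.99 = 1.393 m
Required I = P_cr·L_e²/(π²E) = 8.784×10^5 × 1.393² / (π² × 1.03×10^11) = 1.677×10^-6 m⁴
I_req = 1.677×10^6 mm⁴
Solid circle: I = πd⁴/64  ⇒  d = (64I/π)^(1/4) = (64×1.677×10^6/π)^(1/4) = 76.4 mm

d ≈ 76.4 mm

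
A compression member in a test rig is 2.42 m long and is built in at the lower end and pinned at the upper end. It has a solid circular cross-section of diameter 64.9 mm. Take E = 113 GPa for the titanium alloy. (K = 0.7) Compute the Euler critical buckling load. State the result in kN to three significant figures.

P_cr ≈ 338 kN

I = πd⁴/64 = π×64.9⁴/64 = 8.709×10^5 mm⁴
I = 8.709×10^5 mm⁴ = 8.709×10^-7 m⁴
Effective length L_e = K·L = 0.7 × 2.42 = 1.694 m
P_cr = π²EI / L_e² = π² × 113×10⁹ × 8.709×10^-7 / 1.694² = 3.385×10^5 N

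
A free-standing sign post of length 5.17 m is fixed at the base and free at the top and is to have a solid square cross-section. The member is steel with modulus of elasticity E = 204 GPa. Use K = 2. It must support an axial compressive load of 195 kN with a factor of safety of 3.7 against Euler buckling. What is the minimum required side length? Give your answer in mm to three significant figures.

a ≈ 146 mm

Required P_cr = n·P = 3.7 × 195 = 721.5 kN
L_e = K·L = 2 × 5.17 = 10.34 m
Required I = P_cr·L_e²/(π²E) = 7.215×10^5 × 10.34² / (π² × 2.04×10^11) = 3.831×10^-5 m⁴
I_req = 3.831×10^7 mm⁴
Solid square: I = a⁴/12  ⇒  a = (12I)^(1/4) = (12×3.831×10^7)^(1/4) = 146 mm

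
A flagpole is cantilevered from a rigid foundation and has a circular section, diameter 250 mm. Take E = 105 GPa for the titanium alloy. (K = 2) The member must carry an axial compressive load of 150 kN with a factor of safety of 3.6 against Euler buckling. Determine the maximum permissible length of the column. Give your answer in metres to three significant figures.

I = πd⁴/64 = π×250⁴/64 = 1.917×10^8 mm⁴
I = 1.917×10^-4 m⁴
Required critical load P_cr = n·P = 3.6 × 150 = 540.0 kN = 5.400×10^5 N
From P_cr = π²EI/(K·L)²:  L = (1/K)·√(π²EI/P_cr) = (1/2)·√(π²×1.05×10^11×1.917×10^-4/5.400×10^5)
L = 9.59 m

L_max ≈ 9.59 m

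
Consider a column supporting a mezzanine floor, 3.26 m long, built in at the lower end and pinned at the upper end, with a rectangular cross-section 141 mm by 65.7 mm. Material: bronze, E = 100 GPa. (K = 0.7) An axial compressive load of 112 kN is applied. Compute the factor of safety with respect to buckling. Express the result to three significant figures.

Buckling occurs about the weak axis: I_min = h·b³/12 with b = 65.7 mm (the shorter side).
I_min = 141×65.7³/12 = 3.332×10^6 mm⁴
I = 3.332×10^6 mm⁴ = 3.332×10^-6 m⁴
Effective length L_e = K·L = 0.7 × 3.26 = 2.282 m
P_cr = π²EI / L_e² = π² × 100×10⁹ × 3.332×10^-6 / 2.282² = 6.315×10^5 N
Factor of safety n = P_cr / P = 631.54 / 112 = 5.64

n ≈ 5.64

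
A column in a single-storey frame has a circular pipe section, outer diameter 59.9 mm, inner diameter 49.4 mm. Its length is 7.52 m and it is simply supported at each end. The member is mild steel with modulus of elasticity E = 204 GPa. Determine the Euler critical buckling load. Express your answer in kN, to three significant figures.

d_o = 59.9 mm, d_i = 49.4 mm
I = π(d_o⁴ − d_i⁴)/64 = π(59.9⁴ − 49.40⁴)/64 = 3.396×10^5 mm⁴
I = 3.396×10^5 mm⁴ = 3.396×10^-7 m⁴
Effective length L_e = K·L = 1 × 7.52 = 7.520 m
P_cr = π²EI / L_e² = π² × 204×10⁹ × 3.396×10^-7 / 7.520² = 1.209×10^4 N

P_cr ≈ 12.1 kN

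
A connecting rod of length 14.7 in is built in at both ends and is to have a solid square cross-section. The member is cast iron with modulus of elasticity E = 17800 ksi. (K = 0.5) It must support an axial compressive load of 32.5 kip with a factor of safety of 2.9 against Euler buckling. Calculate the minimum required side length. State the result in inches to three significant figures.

a ≈ 0.768 in

Required P_cr = n·P = 2.9 × 32.5 = 94.25 kip
L_e = K·L = 0.5 × 14.7 = 7.350 in
Required I = P_cr·L_e²/(π²E) = 9.425×10^4 × 7.350² / (π² × 1.78×10^7) = 2.898×10^-2 in⁴
Solid square: I = a⁴/12  ⇒  a = (12I)^(1/4) = (12×2.898×10^-2)^(1/4) = 0.768 in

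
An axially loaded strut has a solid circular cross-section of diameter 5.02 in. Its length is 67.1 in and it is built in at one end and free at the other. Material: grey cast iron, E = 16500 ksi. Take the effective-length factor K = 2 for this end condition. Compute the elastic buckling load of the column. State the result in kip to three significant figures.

I = πd⁴/64 = π×5.02⁴/64 = 31.17 in⁴
Effective length L_e = K·L = 2 × 67.1 = 134.2 in
P_cr = π²EI / L_e² = π² × 16500×10³ × 31.17 / 134.2² = 2.819×10^5 lb

P_cr ≈ 282 kip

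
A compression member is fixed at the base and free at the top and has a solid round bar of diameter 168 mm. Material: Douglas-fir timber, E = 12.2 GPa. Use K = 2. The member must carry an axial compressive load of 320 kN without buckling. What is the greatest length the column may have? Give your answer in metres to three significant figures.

L_max ≈ 1.92 m

I = πd⁴/64 = π×168⁴/64 = 3.910×10^7 mm⁴
I = 3.910×10^-5 m⁴
At the buckling limit P_cr = P = 3.200×10^5 N
From P_cr = π²EI/(K·L)²:  L = (1/K)·√(π²EI/P_cr) = (1/2)·√(π²×1.22×10^10×3.910×10^-5/3.200×10^5)
L = 1.92 m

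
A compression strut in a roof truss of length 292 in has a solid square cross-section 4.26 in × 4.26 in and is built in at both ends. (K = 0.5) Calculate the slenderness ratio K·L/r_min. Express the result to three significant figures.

For a square r = a/√12 = 4.26/√12 = 1.230 in
L_e = K·L = 0.5 × 292 = 146.0 in
λ = L_e / r_min = 146.00 / 1.230 = 119

λ ≈ 119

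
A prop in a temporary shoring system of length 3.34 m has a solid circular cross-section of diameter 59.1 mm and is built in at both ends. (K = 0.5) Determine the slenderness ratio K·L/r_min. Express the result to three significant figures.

λ ≈ 113

For a solid circle r = d/4 = 59.1/4 = 14.78 mm
L_e = K·L = 0.5 × 3.34 m = 1.670 m = 1670.0 mm
λ = L_e / r_min = 1670.0 / 14.78 = 113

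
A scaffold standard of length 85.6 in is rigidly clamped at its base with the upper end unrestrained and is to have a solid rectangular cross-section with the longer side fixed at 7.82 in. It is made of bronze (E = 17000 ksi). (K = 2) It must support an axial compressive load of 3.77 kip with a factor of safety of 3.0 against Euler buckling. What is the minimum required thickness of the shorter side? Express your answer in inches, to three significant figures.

Required P_cr = n·P = 3.0 × 3.77 = 11.31 kip
L_e = K·L = 2 × 85.6 = 171.2 in
Required I = P_cr·L_e²/(π²E) = 1.131×10^4 × 171.2² / (π² × 1.70×10^7) = 1.976 in⁴
Rectangle, weak axis: I_min = h·b³/12 with h = 7.82 in fixed  ⇒  b = (12I/h)^(1/3) = 1.45 in

b ≈ 1.45 in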